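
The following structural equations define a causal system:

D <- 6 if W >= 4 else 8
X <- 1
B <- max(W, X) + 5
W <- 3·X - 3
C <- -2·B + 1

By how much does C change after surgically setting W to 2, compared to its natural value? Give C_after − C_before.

do(W=2) replaces the equation W <- 3·X - 3 with the constant W = 2.
B = max(W, X) + 5  [with W=2, X=1]  = 7
C = -2·B + 1  [with B=7]  = -13
Without intervention: W = 3·X - 3  [with X=1]  = 0; B = max(W, X) + 5  [with W=0, X=1]  = 6; C = -2·B + 1  [with B=6]  = -11.
Change = -13 − (-11) = -2.

-2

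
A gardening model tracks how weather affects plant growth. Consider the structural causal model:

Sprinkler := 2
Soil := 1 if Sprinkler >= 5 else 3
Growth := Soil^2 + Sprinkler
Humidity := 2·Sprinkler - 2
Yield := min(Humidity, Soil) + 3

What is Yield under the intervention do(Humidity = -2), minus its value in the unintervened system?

Intervening sets Humidity = -2 and removes its equation (Humidity := 2·Sprinkler - 2).
Soil = 1 if Sprinkler >= 5 else 3  [with Sprinkler=2]  = 3
Yield = min(Humidity, Soil) + 3  [with Humidity=-2, Soil=3]  = 1
Without intervention: Soil = 1 if Sprinkler >= 5 else 3  [with Sprinkler=2]  = 3; Humidity = 2·Sprinkler - 2  [with Sprinkler=2]  = 2; Yield = min(Humidity, Soil) + 3  [with Humidity=2, Soil=3]  = 5.
Change = 1 − 5 = -4.

-4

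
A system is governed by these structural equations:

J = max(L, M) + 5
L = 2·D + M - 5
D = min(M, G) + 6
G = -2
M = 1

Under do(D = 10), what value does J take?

21

do(D=10) replaces the equation D = min(M, G) + 6 with the constant D = 10.
L = 2·D + M - 5  [with D=10, M=1]  = 16
J = max(L, M) + 5  [with L=16, M=1]  = 21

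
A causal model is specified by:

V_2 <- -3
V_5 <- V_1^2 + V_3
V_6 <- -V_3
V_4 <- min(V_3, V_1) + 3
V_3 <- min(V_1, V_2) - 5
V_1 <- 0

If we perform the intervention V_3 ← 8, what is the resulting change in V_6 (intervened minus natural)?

-16

The intervention breaks the incoming arrows to V_3: V_3 <- min(V_1, V_2) - 5 no longer applies, and V_3 = 8.
V_6 = -V_3  [with V_3=8]  = -8
Without intervention: V_3 = min(V_1, V_2) - 5  [with V_1=0, V_2=-3]  = -8; V_6 = -V_3  [with V_3=-8]  = 8.
Change = -8 − 8 = -16.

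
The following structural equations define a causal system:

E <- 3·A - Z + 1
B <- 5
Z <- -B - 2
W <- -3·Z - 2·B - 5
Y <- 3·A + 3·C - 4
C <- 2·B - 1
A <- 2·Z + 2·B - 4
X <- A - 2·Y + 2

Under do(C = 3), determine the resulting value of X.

do(C=3) replaces the equation C <- 2·B - 1 with the constant C = 3.
Z = -B - 2  [with B=5]  = -7
A = 2·Z + 2·B - 4  [with Z=-7, B=5]  = -8
Y = 3·A + 3·C - 4  [with A=-8, C=3]  = -19
X = A - 2·Y + 2  [with A=-8, Y=-19]  = 32

32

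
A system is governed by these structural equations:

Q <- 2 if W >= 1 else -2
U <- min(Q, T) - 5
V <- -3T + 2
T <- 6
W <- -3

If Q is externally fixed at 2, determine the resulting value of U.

The intervention breaks the incoming arrows to Q: Q <- 2 if W >= 1 else -2 no longer applies, and Q = 2.
U = min(Q, T) - 5  [with Q=2, T=6]  = -3

-3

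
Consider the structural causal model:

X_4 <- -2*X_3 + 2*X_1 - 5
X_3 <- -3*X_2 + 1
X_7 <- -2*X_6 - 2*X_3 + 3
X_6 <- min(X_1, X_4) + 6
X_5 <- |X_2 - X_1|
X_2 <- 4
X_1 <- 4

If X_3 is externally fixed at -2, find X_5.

0

do(X_3=-2) replaces the equation X_3 <- -3*X_2 + 1 with the constant X_3 = -2.
X_5 is not downstream of the intervention, so its value is determined by the original equations.
X_5 = |X_2 - X_1|  [with X_2=4, X_1=4]  = 0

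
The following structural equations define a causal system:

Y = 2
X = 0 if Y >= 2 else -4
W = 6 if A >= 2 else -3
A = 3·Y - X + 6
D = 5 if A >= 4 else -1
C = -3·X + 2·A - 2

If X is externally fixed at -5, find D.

do(X=-5) replaces the equation X = 0 if Y >= 2 else -4 with the constant X = -5.
A = 3·Y - X + 6  [with Y=2, X=-5]  = 17
D = 5 if A >= 4 else -1  [with A=17]  = 5

5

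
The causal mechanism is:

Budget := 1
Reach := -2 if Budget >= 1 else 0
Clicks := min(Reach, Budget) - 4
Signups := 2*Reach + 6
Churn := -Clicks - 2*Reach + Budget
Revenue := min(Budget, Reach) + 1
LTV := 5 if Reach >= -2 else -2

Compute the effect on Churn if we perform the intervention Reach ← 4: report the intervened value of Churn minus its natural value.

-15

do(Reach=4) replaces the equation Reach := -2 if Budget >= 1 else 0 with the constant Reach = 4.
Clicks = min(Reach, Budget) - 4  [with Reach=4, Budget=1]  = -3
Churn = -Clicks - 2*Reach + Budget  [with Clicks=-3, Reach=4, Budget=1]  = -4
Without intervention: Reach = -2 if Budget >= 1 else 0  [with Budget=1]  = -2; Clicks = min(Reach, Budget) - 4  [with Reach=-2, Budget=1]  = -6; Churn = -Clicks - 2*Reach + Budget  [with Clicks=-6, Reach=-2, Budget=1]  = 11.
Change = -4 − 11 = -15.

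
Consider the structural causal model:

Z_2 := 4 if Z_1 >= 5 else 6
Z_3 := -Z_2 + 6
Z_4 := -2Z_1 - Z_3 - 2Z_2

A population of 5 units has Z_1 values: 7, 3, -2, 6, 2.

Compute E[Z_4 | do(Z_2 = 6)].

-18.4

Under do(Z_2=6), Z_2's equation is replaced by Z_2=6 for every unit. Per-unit Z_4: -26, -18, -8, -24, -16. Mean = -18.4.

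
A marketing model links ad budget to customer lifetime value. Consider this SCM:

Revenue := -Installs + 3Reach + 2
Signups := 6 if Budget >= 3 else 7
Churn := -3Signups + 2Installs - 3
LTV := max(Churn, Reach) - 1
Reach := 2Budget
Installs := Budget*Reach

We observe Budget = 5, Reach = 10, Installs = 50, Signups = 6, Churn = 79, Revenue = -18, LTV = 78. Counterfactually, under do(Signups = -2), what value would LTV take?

The intervention breaks the incoming arrows to Signups: Signups := 6 if Budget >= 3 else 7 no longer applies, and Signups = -2.
Reach = 2Budget  [with Budget=5]  = 10
Installs = Budget*Reach  [with Budget=5, Reach=10]  = 50
Churn = -3Signups + 2Installs - 3  [with Signups=-2, Installs=50]  = 103
LTV = max(Churn, Reach) - 1  [with Churn=103, Reach=10]  = 102

102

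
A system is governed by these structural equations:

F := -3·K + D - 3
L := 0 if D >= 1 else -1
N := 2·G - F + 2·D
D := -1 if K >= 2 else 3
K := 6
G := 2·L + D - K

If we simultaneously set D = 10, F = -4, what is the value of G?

The joint intervention fixes D = 10, F = -4, removing each variable's own equation.
L = 0 if D >= 1 else -1  [with D=10]  = 0
G = 2·L + D - K  [with L=0, D=10, K=6]  = 4

4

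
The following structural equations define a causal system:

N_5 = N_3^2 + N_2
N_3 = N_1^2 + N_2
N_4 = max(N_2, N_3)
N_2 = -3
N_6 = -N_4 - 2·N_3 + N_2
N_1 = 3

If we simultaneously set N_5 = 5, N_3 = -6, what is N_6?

The joint intervention fixes N_5 = 5, N_3 = -6, removing each variable's own equation.
N_4 = max(N_2, N_3)  [with N_2=-3, N_3=-6]  = -3
N_6 = -N_4 - 2·N_3 + N_2  [with N_4=-3, N_3=-6, N_2=-3]  = 12

12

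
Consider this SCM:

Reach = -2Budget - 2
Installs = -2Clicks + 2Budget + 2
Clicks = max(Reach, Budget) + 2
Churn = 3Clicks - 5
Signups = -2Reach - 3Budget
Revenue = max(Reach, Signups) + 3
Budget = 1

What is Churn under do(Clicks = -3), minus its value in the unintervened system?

The intervention breaks the incoming arrows to Clicks: Clicks = max(Reach, Budget) + 2 no longer applies, and Clicks = -3.
Churn = 3Clicks - 5  [with Clicks=-3]  = -14
Without intervention: Reach = -2Budget - 2  [with Budget=1]  = -4; Clicks = max(Reach, Budget) + 2  [with Reach=-4, Budget=1]  = 3; Churn = 3Clicks - 5  [with Clicks=3]  = 4.
Change = -14 − 4 = -18.

-18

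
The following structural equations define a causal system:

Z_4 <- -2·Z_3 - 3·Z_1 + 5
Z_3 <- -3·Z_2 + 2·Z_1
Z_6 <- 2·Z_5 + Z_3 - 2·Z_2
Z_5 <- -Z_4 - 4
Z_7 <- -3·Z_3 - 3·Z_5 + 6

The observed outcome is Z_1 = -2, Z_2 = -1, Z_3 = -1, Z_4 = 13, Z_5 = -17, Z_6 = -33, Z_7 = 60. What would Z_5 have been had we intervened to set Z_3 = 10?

do(Z_3=10) replaces the equation Z_3 <- -3·Z_2 + 2·Z_1 with the constant Z_3 = 10.
Z_4 = -2·Z_3 - 3·Z_1 + 5  [with Z_3=10, Z_1=-2]  = -9
Z_5 = -Z_4 - 4  [with Z_4=-9]  = 5

5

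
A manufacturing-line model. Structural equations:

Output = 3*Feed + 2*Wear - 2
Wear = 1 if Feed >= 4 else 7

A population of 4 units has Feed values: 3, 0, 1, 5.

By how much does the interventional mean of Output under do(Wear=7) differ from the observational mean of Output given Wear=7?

Every unit gets Wear=7 under the intervention. Output values become 21, 12, 15, 27; E[Output|do(Wear=7)] = 18.75.
Observing Wear=7 restricts to units where Wear's equation naturally yields 7: Feed ∈ {3, 0, 1}. In that subpopulation Output = 21, 12, 15, mean 16.
Difference = 18.75 − 16 = 2.75.

2.75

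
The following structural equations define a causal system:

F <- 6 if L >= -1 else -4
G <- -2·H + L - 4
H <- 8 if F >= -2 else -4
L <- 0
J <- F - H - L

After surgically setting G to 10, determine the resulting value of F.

6

The intervention breaks the incoming arrows to G: G <- -2·H + L - 4 no longer applies, and G = 10.
Since F is not a descendant of the intervened variable, it is unaffected.
F = 6 if L >= -1 else -4  [with L=0]  = 6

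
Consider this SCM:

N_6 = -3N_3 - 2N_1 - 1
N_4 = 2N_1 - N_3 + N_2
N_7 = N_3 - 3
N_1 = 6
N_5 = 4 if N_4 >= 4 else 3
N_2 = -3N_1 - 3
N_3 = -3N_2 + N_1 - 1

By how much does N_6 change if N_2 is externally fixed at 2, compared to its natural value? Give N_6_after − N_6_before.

Under do(N_2=2), the mechanism N_2 = -3N_1 - 3 is discarded; N_2 is fixed at 2.
N_3 = -3N_2 + N_1 - 1  [with N_2=2, N_1=6]  = -1
N_6 = -3N_3 - 2N_1 - 1  [with N_3=-1, N_1=6]  = -10
Without intervention: N_2 = -3N_1 - 3  [with N_1=6]  = -21; N_3 = -3N_2 + N_1 - 1  [with N_2=-21, N_1=6]  = 68; N_6 = -3N_3 - 2N_1 - 1  [with N_3=68, N_1=6]  = -217.
Change = -10 − (-217) = 207.

207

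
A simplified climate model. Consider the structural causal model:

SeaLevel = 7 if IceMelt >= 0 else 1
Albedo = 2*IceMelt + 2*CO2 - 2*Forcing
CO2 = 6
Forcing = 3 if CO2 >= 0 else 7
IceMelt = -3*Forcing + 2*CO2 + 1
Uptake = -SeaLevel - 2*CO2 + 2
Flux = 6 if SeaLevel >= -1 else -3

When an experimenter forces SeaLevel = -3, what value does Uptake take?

-7

Under do(SeaLevel=-3), the mechanism SeaLevel = 7 if IceMelt >= 0 else 1 is discarded; SeaLevel is fixed at -3.
Uptake = -SeaLevel - 2*CO2 + 2  [with SeaLevel=-3, CO2=6]  = -7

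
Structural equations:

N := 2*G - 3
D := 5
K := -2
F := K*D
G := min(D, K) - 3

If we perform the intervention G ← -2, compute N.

Intervening sets G = -2 and removes its equation (G := min(D, K) - 3).
N = 2*G - 3  [with G=-2]  = -7

-7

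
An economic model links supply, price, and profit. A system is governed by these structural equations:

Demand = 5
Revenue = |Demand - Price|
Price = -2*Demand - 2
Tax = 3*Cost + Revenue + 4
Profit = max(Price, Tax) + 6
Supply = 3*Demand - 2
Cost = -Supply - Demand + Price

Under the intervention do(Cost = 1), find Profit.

30

The intervention breaks the incoming arrows to Cost: Cost = -Supply - Demand + Price no longer applies, and Cost = 1.
Price = -2*Demand - 2  [with Demand=5]  = -12
Revenue = |Demand - Price|  [with Demand=5, Price=-12]  = 17
Tax = 3*Cost + Revenue + 4  [with Cost=1, Revenue=17]  = 24
Profit = max(Price, Tax) + 6  [with Price=-12, Tax=24]  = 30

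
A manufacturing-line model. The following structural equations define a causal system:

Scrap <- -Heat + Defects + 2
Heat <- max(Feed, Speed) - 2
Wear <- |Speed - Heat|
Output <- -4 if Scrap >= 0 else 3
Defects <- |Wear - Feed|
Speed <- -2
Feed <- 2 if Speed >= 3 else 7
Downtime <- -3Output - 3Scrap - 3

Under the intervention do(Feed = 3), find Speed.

Under do(Feed=3), the mechanism Feed <- 2 if Speed >= 3 else 7 is discarded; Feed is fixed at 3.
Speed is not downstream of the intervention, so its value is determined by the original equations.

-2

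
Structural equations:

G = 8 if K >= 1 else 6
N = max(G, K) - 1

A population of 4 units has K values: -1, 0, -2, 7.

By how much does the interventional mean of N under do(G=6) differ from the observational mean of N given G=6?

0.25

Under do(G=6), G's equation is replaced by G=6 for every unit. Per-unit N: 5, 5, 5, 6. Mean = 5.25.
Observing G=6 restricts to units where G's equation naturally yields 6: K ∈ {-1, 0, -2}. In that subpopulation N = 5, 5, 5, mean 5.
Difference = 5.25 − 5 = 0.25.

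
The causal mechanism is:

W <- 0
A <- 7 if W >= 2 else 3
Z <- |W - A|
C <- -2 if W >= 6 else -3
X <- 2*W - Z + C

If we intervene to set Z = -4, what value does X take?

1

do(Z=-4) replaces the equation Z <- |W - A| with the constant Z = -4.
C = -2 if W >= 6 else -3  [with W=0]  = -3
X = 2*W - Z + C  [with W=0, Z=-4, C=-3]  = 1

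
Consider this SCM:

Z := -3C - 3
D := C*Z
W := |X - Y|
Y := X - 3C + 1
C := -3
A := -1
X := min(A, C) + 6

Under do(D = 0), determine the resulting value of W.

10

The intervention breaks the incoming arrows to D: D := C*Z no longer applies, and D = 0.
W is not downstream of the intervention, so its value is determined by the original equations.
X = min(A, C) + 6  [with A=-1, C=-3]  = 3
Y = X - 3C + 1  [with X=3, C=-3]  = 13
W = |X - Y|  [with X=3, Y=13]  = 10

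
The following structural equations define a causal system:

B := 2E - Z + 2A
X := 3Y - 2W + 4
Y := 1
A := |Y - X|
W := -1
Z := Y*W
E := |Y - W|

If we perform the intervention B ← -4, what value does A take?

Intervening sets B = -4 and removes its equation (B := 2E - Z + 2A).
Since A is not a descendant of the intervened variable, it is unaffected.
X = 3Y - 2W + 4  [with Y=1, W=-1]  = 9
A = |Y - X|  [with Y=1, X=9]  = 8

8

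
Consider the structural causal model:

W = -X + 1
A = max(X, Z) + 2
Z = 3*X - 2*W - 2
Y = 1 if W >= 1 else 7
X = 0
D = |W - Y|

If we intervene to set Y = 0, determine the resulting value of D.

The intervention breaks the incoming arrows to Y: Y = 1 if W >= 1 else 7 no longer applies, and Y = 0.
W = -X + 1  [with X=0]  = 1
D = |W - Y|  [with W=1, Y=0]  = 1

1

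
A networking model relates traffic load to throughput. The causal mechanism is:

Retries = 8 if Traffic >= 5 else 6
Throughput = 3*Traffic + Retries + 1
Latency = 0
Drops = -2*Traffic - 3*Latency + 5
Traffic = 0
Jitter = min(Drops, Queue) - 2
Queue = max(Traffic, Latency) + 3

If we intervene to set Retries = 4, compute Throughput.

5

Under do(Retries=4), the mechanism Retries = 8 if Traffic >= 5 else 6 is discarded; Retries is fixed at 4.
Throughput = 3*Traffic + Retries + 1  [with Traffic=0, Retries=4]  = 5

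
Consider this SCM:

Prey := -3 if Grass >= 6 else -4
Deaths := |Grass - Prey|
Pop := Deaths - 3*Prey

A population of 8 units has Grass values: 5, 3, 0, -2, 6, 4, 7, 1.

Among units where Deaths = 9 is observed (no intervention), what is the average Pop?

19.5

E[Pop|Deaths=9] averages over only the 2 units with Deaths=9 (Grass = 5, 6): Pop = 21, 18, mean 19.5.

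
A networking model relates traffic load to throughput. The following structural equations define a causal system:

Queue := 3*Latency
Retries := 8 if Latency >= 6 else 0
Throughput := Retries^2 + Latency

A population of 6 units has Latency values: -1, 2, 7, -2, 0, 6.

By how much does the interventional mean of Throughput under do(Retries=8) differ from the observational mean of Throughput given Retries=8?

-4.5

do(Retries=8) breaks Retries's dependence on Latency. With Retries=8 fixed, Throughput across the units is 63, 66, 71, 62, 64, 70, mean 66.
E[Throughput|Retries=8] averages over only the 2 units with Retries=8 (Latency = 7, 6): Throughput = 71, 70, mean 70.5.
Difference = 66 − 70.5 = -4.5.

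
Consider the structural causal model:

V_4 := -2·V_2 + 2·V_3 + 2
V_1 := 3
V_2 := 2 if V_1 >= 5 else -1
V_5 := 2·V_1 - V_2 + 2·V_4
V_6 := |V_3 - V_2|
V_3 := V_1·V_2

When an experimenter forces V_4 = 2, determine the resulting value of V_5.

11

Intervening sets V_4 = 2 and removes its equation (V_4 := -2·V_2 + 2·V_3 + 2).
V_2 = 2 if V_1 >= 5 else -1  [with V_1=3]  = -1
V_5 = 2·V_1 - V_2 + 2·V_4  [with V_1=3, V_2=-1, V_4=2]  = 11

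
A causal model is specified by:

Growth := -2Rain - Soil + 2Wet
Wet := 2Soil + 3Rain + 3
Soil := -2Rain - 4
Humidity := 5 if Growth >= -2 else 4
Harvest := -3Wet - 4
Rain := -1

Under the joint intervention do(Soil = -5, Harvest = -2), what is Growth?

-13

The joint intervention fixes Soil = -5, Harvest = -2, removing each variable's own equation.
Wet = 2Soil + 3Rain + 3  [with Soil=-5, Rain=-1]  = -10
Growth = -2Rain - Soil + 2Wet  [with Rain=-1, Soil=-5, Wet=-10]  = -13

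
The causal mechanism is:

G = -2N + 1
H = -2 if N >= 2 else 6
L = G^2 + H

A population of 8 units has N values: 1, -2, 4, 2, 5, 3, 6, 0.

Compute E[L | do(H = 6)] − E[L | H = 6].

Every unit gets H=6 under the intervention. L values become 7, 31, 55, 15, 87, 31, 127, 7; E[L|do(H=6)] = 45.
Observing H=6 restricts to units where H's equation naturally yields 6: N ∈ {1, -2, 0}. In that subpopulation L = 7, 31, 7, mean 15.
Difference = 45 − 15 = 30.

30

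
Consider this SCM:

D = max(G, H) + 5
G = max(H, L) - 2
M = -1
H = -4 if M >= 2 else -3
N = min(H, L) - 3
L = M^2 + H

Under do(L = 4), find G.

2

The intervention breaks the incoming arrows to L: L = M^2 + H no longer applies, and L = 4.
H = -4 if M >= 2 else -3  [with M=-1]  = -3
G = max(H, L) - 2  [with H=-3, L=4]  = 2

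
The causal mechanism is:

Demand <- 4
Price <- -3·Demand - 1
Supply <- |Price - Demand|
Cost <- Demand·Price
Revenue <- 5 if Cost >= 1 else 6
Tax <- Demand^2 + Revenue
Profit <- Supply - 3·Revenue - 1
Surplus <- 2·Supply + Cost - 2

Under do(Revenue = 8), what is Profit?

-8

Under do(Revenue=8), the mechanism Revenue <- 5 if Cost >= 1 else 6 is discarded; Revenue is fixed at 8.
Price = -3·Demand - 1  [with Demand=4]  = -13
Supply = |Price - Demand|  [with Price=-13, Demand=4]  = 17
Profit = Supply - 3·Revenue - 1  [with Supply=17, Revenue=8]  = -8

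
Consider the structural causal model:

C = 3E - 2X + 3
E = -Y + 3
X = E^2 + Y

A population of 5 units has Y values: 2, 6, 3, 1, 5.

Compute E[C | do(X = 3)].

-4.2

Under do(X=3), X's equation is replaced by X=3 for every unit. Per-unit C: 0, -12, -3, 3, -9. Mean = -4.2.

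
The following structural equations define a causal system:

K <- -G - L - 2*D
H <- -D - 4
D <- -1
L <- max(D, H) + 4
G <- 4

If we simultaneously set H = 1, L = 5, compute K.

-7

Setting H = 1, L = 5 by intervention discards those variables' equations.
K = -G - L - 2*D  [with G=4, L=5, D=-1]  = -7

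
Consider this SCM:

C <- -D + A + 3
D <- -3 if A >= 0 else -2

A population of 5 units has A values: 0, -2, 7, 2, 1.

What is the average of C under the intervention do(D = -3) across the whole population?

7.6

Under do(D=-3), D's equation is replaced by D=-3 for every unit. Per-unit C: 6, 4, 13, 8, 7. Mean = 7.6.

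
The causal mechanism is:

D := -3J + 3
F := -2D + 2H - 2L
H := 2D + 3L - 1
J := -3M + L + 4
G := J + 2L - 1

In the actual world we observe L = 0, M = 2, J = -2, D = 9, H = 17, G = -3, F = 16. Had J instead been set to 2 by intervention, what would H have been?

do(J=2) replaces the equation J := -3M + L + 4 with the constant J = 2.
D = -3J + 3  [with J=2]  = -3
H = 2D + 3L - 1  [with D=-3, L=0]  = -7

-7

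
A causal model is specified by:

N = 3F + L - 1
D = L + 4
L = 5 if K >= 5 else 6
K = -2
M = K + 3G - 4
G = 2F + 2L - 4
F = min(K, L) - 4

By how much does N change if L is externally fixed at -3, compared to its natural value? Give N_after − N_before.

do(L=-3) replaces the equation L = 5 if K >= 5 else 6 with the constant L = -3.
F = min(K, L) - 4  [with K=-2, L=-3]  = -7
N = 3F + L - 1  [with F=-7, L=-3]  = -25
Without intervention: L = 5 if K >= 5 else 6  [with K=-2]  = 6; F = min(K, L) - 4  [with K=-2, L=6]  = -6; N = 3F + L - 1  [with F=-6, L=6]  = -13.
Change = -25 − (-13) = -12.

-12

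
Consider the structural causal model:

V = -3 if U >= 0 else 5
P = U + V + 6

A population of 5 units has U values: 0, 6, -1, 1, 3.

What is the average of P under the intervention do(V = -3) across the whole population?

Every unit gets V=-3 under the intervention. P values become 3, 9, 2, 4, 6; E[P|do(V=-3)] = 4.8.

4.8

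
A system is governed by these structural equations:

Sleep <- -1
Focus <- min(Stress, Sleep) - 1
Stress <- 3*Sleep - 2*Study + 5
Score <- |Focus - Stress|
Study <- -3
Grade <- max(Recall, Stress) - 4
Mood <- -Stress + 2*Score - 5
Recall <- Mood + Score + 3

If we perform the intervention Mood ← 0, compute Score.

10

do(Mood=0) replaces the equation Mood <- -Stress + 2*Score - 5 with the constant Mood = 0.
Since Score is not a descendant of the intervened variable, it is unaffected.
Stress = 3*Sleep - 2*Study + 5  [with Sleep=-1, Study=-3]  = 8
Focus = min(Stress, Sleep) - 1  [with Stress=8, Sleep=-1]  = -2
Score = |Focus - Stress|  [with Focus=-2, Stress=8]  = 10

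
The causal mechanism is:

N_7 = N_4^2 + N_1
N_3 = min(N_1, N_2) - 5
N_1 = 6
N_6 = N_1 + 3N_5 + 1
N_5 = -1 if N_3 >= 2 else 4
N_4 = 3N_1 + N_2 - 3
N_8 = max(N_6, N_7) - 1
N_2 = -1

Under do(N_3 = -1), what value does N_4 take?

14

The intervention breaks the incoming arrows to N_3: N_3 = min(N_1, N_2) - 5 no longer applies, and N_3 = -1.
N_4 is not downstream of the intervention, so its value is determined by the original equations.
N_4 = 3N_1 + N_2 - 3  [with N_1=6, N_2=-1]  = 14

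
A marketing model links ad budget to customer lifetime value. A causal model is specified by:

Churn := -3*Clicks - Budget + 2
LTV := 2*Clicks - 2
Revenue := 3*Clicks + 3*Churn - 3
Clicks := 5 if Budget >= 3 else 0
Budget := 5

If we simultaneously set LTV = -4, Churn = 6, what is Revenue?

Under do(LTV = -4, Churn = 6), each intervened variable's structural equation is replaced by its fixed value.
Clicks = 5 if Budget >= 3 else 0  [with Budget=5]  = 5
Revenue = 3*Clicks + 3*Churn - 3  [with Clicks=5, Churn=6]  = 30

30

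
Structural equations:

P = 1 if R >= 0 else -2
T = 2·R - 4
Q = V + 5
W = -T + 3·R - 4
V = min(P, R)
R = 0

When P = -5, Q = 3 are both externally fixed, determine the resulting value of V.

-5

Under do(P = -5, Q = 3), each intervened variable's structural equation is replaced by its fixed value.
V = min(P, R)  [with P=-5, R=0]  = -5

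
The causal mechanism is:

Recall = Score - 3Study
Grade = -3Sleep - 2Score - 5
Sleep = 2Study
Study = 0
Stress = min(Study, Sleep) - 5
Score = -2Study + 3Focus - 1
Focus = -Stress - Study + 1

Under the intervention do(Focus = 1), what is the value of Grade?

-9

The intervention breaks the incoming arrows to Focus: Focus = -Stress - Study + 1 no longer applies, and Focus = 1.
Sleep = 2Study  [with Study=0]  = 0
Score = -2Study + 3Focus - 1  [with Study=0, Focus=1]  = 2
Grade = -3Sleep - 2Score - 5  [with Sleep=0, Score=2]  = -9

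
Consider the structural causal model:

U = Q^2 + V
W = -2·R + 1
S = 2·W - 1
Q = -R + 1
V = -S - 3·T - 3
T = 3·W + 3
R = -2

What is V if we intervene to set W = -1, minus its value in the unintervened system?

66

The intervention breaks the incoming arrows to W: W = -2·R + 1 no longer applies, and W = -1.
T = 3·W + 3  [with W=-1]  = 0
S = 2·W - 1  [with W=-1]  = -3
V = -S - 3·T - 3  [with S=-3, T=0]  = 0
Without intervention: W = -2·R + 1  [with R=-2]  = 5; T = 3·W + 3  [with W=5]  = 18; S = 2·W - 1  [with W=5]  = 9; V = -S - 3·T - 3  [with S=9, T=18]  = -66.
Change = 0 − (-66) = 66.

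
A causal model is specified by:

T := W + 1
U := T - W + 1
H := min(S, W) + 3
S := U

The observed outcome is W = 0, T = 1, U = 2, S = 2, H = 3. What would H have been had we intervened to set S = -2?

1

Intervening sets S = -2 and removes its equation (S := U).
H = min(S, W) + 3  [with S=-2, W=0]  = 1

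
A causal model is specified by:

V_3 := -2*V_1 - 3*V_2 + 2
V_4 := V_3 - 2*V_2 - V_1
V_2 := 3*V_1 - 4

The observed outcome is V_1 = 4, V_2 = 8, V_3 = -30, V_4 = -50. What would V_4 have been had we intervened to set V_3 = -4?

The intervention breaks the incoming arrows to V_3: V_3 := -2*V_1 - 3*V_2 + 2 no longer applies, and V_3 = -4.
V_2 = 3*V_1 - 4  [with V_1=4]  = 8
V_4 = V_3 - 2*V_2 - V_1  [with V_3=-4, V_2=8, V_1=4]  = -24

-24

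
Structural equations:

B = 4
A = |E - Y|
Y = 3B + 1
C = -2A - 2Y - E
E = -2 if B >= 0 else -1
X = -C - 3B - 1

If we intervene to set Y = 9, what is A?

The intervention breaks the incoming arrows to Y: Y = 3B + 1 no longer applies, and Y = 9.
E = -2 if B >= 0 else -1  [with B=4]  = -2
A = |E - Y|  [with E=-2, Y=9]  = 11

11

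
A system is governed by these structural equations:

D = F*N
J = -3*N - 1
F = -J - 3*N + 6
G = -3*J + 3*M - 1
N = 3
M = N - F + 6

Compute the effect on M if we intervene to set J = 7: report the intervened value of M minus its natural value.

17

do(J=7) replaces the equation J = -3*N - 1 with the constant J = 7.
F = -J - 3*N + 6  [with J=7, N=3]  = -10
M = N - F + 6  [with N=3, F=-10]  = 19
Without intervention: J = -3*N - 1  [with N=3]  = -10; F = -J - 3*N + 6  [with J=-10, N=3]  = 7; M = N - F + 6  [with N=3, F=7]  = 2.
Change = 19 − 2 = 17.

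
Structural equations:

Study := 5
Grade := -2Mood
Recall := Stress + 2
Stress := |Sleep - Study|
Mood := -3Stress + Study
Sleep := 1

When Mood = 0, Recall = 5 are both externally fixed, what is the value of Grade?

The joint intervention fixes Mood = 0, Recall = 5, removing each variable's own equation.
Grade = -2Mood  [with Mood=0]  = 0

0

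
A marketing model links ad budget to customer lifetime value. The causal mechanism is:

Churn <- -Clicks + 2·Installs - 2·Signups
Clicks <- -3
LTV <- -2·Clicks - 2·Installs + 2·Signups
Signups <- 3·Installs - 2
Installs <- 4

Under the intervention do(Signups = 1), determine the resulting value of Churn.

The intervention breaks the incoming arrows to Signups: Signups <- 3·Installs - 2 no longer applies, and Signups = 1.
Churn = -Clicks + 2·Installs - 2·Signups  [with Clicks=-3, Installs=4, Signups=1]  = 9

9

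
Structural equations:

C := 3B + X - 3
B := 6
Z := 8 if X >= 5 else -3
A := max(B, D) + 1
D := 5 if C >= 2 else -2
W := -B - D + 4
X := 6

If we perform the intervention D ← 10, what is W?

The intervention breaks the incoming arrows to D: D := 5 if C >= 2 else -2 no longer applies, and D = 10.
W = -B - D + 4  [with B=6, D=10]  = -12

-12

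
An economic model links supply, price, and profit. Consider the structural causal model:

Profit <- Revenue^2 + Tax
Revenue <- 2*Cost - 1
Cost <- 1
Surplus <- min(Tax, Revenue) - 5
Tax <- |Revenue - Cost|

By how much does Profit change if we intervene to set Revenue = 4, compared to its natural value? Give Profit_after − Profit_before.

Under do(Revenue=4), the mechanism Revenue <- 2*Cost - 1 is discarded; Revenue is fixed at 4.
Tax = |Revenue - Cost|  [with Revenue=4, Cost=1]  = 3
Profit = Revenue^2 + Tax  [with Revenue=4, Tax=3]  = 19
Without intervention: Revenue = 2*Cost - 1  [with Cost=1]  = 1; Tax = |Revenue - Cost|  [with Revenue=1, Cost=1]  = 0; Profit = Revenue^2 + Tax  [with Revenue=1, Tax=0]  = 1.
Change = 19 − 1 = 18.

18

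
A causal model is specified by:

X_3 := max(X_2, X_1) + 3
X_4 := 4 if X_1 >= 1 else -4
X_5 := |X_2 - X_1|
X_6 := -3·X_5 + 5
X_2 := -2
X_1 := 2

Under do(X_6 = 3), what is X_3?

do(X_6=3) replaces the equation X_6 := -3·X_5 + 5 with the constant X_6 = 3.
X_3 is not downstream of the intervention, so its value is determined by the original equations.
X_3 = max(X_2, X_1) + 3  [with X_2=-2, X_1=2]  = 5

5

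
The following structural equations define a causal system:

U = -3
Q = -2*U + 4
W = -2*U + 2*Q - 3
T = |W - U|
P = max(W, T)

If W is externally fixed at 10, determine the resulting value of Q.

10

Under do(W=10), the mechanism W = -2*U + 2*Q - 3 is discarded; W is fixed at 10.
Since Q is not a descendant of the intervened variable, it is unaffected.
Q = -2*U + 4  [with U=-3]  = 10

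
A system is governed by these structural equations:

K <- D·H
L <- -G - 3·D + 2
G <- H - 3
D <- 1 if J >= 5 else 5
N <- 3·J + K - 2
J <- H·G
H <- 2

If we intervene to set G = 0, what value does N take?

8

Under do(G=0), the mechanism G <- H - 3 is discarded; G is fixed at 0.
J = H·G  [with H=2, G=0]  = 0
D = 1 if J >= 5 else 5  [with J=0]  = 5
K = D·H  [with D=5, H=2]  = 10
N = 3·J + K - 2  [with J=0, K=10]  = 8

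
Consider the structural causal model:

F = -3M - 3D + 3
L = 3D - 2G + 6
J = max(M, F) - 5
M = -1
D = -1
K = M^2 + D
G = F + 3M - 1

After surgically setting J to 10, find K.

0

Intervening sets J = 10 and removes its equation (J = max(M, F) - 5).
K is not downstream of the intervention, so its value is determined by the original equations.
K = M^2 + D  [with M=-1, D=-1]  = 0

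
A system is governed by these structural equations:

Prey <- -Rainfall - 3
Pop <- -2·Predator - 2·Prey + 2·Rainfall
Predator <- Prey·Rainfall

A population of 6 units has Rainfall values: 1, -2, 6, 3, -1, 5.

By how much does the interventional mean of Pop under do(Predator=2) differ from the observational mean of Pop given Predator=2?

14

Every unit gets Predator=2 under the intervention. Pop values become 6, -6, 26, 14, -2, 22; E[Pop|do(Predator=2)] = 10.
E[Pop|Predator=2] averages over only the 2 units with Predator=2 (Rainfall = -2, -1): Pop = -6, -2, mean -4.
Difference = 10 − (-4) = 14.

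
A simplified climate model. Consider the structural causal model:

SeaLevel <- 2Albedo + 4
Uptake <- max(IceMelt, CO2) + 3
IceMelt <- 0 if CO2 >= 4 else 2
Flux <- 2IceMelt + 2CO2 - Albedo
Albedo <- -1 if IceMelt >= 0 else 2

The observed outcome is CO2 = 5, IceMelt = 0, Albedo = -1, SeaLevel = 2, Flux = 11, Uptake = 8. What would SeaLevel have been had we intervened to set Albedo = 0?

4

The intervention breaks the incoming arrows to Albedo: Albedo <- -1 if IceMelt >= 0 else 2 no longer applies, and Albedo = 0.
SeaLevel = 2Albedo + 4  [with Albedo=0]  = 4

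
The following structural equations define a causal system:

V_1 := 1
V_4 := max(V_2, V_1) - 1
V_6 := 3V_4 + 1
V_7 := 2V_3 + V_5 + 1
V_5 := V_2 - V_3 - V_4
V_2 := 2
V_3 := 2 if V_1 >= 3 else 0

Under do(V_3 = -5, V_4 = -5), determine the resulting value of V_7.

3

Under do(V_3 = -5, V_4 = -5), each intervened variable's structural equation is replaced by its fixed value.
V_5 = V_2 - V_3 - V_4  [with V_2=2, V_3=-5, V_4=-5]  = 12
V_7 = 2V_3 + V_5 + 1  [with V_3=-5, V_5=12]  = 3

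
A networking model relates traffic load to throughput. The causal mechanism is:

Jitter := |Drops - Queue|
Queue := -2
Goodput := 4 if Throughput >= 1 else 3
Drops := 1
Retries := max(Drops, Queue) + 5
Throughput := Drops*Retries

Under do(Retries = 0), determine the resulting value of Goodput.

3

The intervention breaks the incoming arrows to Retries: Retries := max(Drops, Queue) + 5 no longer applies, and Retries = 0.
Throughput = Drops*Retries  [with Drops=1, Retries=0]  = 0
Goodput = 4 if Throughput >= 1 else 3  [with Throughput=0]  = 3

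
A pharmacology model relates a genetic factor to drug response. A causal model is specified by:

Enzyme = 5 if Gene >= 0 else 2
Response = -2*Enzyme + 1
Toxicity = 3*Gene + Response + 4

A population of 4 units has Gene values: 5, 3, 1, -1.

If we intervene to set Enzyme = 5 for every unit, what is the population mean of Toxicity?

do(Enzyme=5) breaks Enzyme's dependence on Gene. With Enzyme=5 fixed, Toxicity across the units is 10, 4, -2, -8, mean 1.

1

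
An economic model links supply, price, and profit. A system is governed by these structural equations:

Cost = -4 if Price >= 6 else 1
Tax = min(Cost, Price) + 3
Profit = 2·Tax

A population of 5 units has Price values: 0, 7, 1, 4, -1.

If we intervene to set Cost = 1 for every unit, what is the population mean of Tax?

3.4

Every unit gets Cost=1 under the intervention. Tax values become 3, 4, 4, 4, 2; E[Tax|do(Cost=1)] = 3.4.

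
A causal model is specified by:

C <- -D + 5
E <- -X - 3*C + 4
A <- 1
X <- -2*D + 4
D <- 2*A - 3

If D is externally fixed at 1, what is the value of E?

-10

do(D=1) replaces the equation D <- 2*A - 3 with the constant D = 1.
X = -2*D + 4  [with D=1]  = 2
C = -D + 5  [with D=1]  = 4
E = -X - 3*C + 4  [with X=2, C=4]  = -10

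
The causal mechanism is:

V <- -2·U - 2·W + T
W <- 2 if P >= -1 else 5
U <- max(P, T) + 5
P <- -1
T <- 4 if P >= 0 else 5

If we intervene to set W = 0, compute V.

-15

do(W=0) replaces the equation W <- 2 if P >= -1 else 5 with the constant W = 0.
T = 4 if P >= 0 else 5  [with P=-1]  = 5
U = max(P, T) + 5  [with P=-1, T=5]  = 10
V = -2·U - 2·W + T  [with U=10, W=0, T=5]  = -15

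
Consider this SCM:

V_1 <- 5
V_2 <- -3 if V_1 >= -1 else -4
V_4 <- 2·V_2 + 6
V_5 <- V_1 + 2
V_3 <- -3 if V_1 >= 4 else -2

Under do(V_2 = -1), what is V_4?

4

Under do(V_2=-1), the mechanism V_2 <- -3 if V_1 >= -1 else -4 is discarded; V_2 is fixed at -1.
V_4 = 2·V_2 + 6  [with V_2=-1]  = 4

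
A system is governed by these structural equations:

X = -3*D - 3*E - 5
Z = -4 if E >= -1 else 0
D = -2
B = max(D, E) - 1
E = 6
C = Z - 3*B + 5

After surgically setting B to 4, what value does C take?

-11

Under do(B=4), the mechanism B = max(D, E) - 1 is discarded; B is fixed at 4.
Z = -4 if E >= -1 else 0  [with E=6]  = -4
C = Z - 3*B + 5  [with Z=-4, B=4]  = -11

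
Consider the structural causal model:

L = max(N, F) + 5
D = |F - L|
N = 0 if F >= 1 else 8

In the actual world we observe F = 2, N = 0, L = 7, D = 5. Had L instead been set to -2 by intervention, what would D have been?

4

The intervention breaks the incoming arrows to L: L = max(N, F) + 5 no longer applies, and L = -2.
D = |F - L|  [with F=2, L=-2]  = 4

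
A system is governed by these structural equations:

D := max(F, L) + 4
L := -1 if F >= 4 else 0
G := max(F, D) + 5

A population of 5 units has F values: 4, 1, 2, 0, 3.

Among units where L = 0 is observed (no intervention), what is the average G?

E[G|L=0] averages over only the 4 units with L=0 (F = 1, 2, 0, 3): G = 10, 11, 9, 12, mean 10.5.

10.5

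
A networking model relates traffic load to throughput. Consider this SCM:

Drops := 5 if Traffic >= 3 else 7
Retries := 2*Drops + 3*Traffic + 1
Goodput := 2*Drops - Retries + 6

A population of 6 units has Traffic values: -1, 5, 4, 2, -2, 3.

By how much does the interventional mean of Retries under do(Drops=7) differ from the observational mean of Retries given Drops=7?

Under do(Drops=7), Drops's equation is replaced by Drops=7 for every unit. Per-unit Retries: 12, 30, 27, 21, 9, 24. Mean = 20.5.
Observing Drops=7 restricts to units where Drops's equation naturally yields 7: Traffic ∈ {-1, 2, -2}. In that subpopulation Retries = 12, 21, 9, mean 14.
Difference = 20.5 − 14 = 6.5.

6.5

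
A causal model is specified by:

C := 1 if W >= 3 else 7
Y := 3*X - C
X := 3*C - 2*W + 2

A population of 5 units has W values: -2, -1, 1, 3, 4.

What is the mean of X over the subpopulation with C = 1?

Observing C=1 restricts to units where C's equation naturally yields 1: W ∈ {3, 4}. In that subpopulation X = -1, -3, mean -2.

-2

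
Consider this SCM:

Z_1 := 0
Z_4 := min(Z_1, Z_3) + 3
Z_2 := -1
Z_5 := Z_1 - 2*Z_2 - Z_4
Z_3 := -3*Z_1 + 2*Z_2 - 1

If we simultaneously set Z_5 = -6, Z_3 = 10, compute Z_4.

3

Under do(Z_5 = -6, Z_3 = 10), each intervened variable's structural equation is replaced by its fixed value.
Z_4 = min(Z_1, Z_3) + 3  [with Z_1=0, Z_3=10]  = 3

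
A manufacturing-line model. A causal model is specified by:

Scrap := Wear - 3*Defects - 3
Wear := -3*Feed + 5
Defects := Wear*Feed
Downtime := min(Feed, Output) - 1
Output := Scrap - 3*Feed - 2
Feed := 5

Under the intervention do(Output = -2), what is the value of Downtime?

The intervention breaks the incoming arrows to Output: Output := Scrap - 3*Feed - 2 no longer applies, and Output = -2.
Downtime = min(Feed, Output) - 1  [with Feed=5, Output=-2]  = -3

-3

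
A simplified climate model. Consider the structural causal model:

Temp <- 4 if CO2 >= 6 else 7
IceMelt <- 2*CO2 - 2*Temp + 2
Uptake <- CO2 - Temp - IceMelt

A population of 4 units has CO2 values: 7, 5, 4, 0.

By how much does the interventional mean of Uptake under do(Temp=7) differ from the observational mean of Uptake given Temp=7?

-1

Under do(Temp=7), Temp's equation is replaced by Temp=7 for every unit. Per-unit Uptake: -2, 0, 1, 5. Mean = 1.
Conditioning on Temp=7 selects the 3 unit(s) with CO2 ∈ {5, 4, 0}. Their Uptake values: 0, 1, 5. Mean = 2.
Difference = 1 − 2 = -1.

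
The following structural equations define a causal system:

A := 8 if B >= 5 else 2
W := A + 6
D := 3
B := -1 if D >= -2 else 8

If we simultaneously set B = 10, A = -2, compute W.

Setting B = 10, A = -2 by intervention discards those variables' equations.
W = A + 6  [with A=-2]  = 4

4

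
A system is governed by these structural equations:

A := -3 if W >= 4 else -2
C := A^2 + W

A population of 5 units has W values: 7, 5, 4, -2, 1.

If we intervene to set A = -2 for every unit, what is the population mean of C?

7

Under do(A=-2), A's equation is replaced by A=-2 for every unit. Per-unit C: 11, 9, 8, 2, 5. Mean = 7.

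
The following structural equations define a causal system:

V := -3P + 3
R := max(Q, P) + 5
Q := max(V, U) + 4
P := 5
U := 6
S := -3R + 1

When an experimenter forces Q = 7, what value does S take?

-35

Under do(Q=7), the mechanism Q := max(V, U) + 4 is discarded; Q is fixed at 7.
R = max(Q, P) + 5  [with Q=7, P=5]  = 12
S = -3R + 1  [with R=12]  = -35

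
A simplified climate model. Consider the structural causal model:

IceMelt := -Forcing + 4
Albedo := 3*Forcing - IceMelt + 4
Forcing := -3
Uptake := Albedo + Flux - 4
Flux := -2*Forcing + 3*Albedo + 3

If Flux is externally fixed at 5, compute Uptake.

Intervening sets Flux = 5 and removes its equation (Flux := -2*Forcing + 3*Albedo + 3).
IceMelt = -Forcing + 4  [with Forcing=-3]  = 7
Albedo = 3*Forcing - IceMelt + 4  [with Forcing=-3, IceMelt=7]  = -12
Uptake = Albedo + Flux - 4  [with Albedo=-12, Flux=5]  = -11

-11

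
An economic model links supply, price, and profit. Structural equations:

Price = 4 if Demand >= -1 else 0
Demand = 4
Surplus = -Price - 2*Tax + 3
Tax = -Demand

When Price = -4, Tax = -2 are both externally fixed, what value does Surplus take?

Setting Price = -4, Tax = -2 by intervention discards those variables' equations.
Surplus = -Price - 2*Tax + 3  [with Price=-4, Tax=-2]  = 11

11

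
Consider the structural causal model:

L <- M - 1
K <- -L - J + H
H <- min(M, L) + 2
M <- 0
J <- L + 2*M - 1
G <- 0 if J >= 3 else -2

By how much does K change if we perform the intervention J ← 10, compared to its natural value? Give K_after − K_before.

The intervention breaks the incoming arrows to J: J <- L + 2*M - 1 no longer applies, and J = 10.
L = M - 1  [with M=0]  = -1
H = min(M, L) + 2  [with M=0, L=-1]  = 1
K = -L - J + H  [with L=-1, J=10, H=1]  = -8
Without intervention: L = M - 1  [with M=0]  = -1; J = L + 2*M - 1  [with L=-1, M=0]  = -2; H = min(M, L) + 2  [with M=0, L=-1]  = 1; K = -L - J + H  [with L=-1, J=-2, H=1]  = 4.
Change = -8 − 4 = -12.

-12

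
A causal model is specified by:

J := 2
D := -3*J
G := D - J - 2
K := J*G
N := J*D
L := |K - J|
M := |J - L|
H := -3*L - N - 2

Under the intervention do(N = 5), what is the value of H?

do(N=5) replaces the equation N := J*D with the constant N = 5.
D = -3*J  [with J=2]  = -6
G = D - J - 2  [with D=-6, J=2]  = -10
K = J*G  [with J=2, G=-10]  = -20
L = |K - J|  [with K=-20, J=2]  = 22
H = -3*L - N - 2  [with L=22, N=5]  = -73

-73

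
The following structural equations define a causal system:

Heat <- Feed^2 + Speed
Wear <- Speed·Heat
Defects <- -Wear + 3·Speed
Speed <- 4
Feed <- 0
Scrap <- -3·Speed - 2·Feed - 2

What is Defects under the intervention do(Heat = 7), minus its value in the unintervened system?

do(Heat=7) replaces the equation Heat <- Feed^2 + Speed with the constant Heat = 7.
Wear = Speed·Heat  [with Speed=4, Heat=7]  = 28
Defects = -Wear + 3·Speed  [with Wear=28, Speed=4]  = -16
Without intervention: Heat = Feed^2 + Speed  [with Feed=0, Speed=4]  = 4; Wear = Speed·Heat  [with Speed=4, Heat=4]  = 16; Defects = -Wear + 3·Speed  [with Wear=16, Speed=4]  = -4.
Change = -16 − (-4) = -12.

-12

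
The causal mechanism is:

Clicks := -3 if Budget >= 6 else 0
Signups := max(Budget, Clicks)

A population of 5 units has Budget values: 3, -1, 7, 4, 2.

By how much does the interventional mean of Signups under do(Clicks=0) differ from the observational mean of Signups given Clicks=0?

Every unit gets Clicks=0 under the intervention. Signups values become 3, 0, 7, 4, 2; E[Signups|do(Clicks=0)] = 3.2.
E[Signups|Clicks=0] averages over only the 4 units with Clicks=0 (Budget = 3, -1, 4, 2): Signups = 3, 0, 4, 2, mean 2.25.
Difference = 3.2 − 2.25 = 0.95.

0.95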